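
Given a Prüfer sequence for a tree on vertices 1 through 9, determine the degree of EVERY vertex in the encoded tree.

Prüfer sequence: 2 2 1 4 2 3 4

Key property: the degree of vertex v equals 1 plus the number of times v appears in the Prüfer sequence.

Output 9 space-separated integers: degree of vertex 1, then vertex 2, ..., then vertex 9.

p_1 = 2: count[2] becomes 1
p_2 = 2: count[2] becomes 2
p_3 = 1: count[1] becomes 1
p_4 = 4: count[4] becomes 1
p_5 = 2: count[2] becomes 3
p_6 = 3: count[3] becomes 1
p_7 = 4: count[4] becomes 2
Degrees (1 + count): deg[1]=1+1=2, deg[2]=1+3=4, deg[3]=1+1=2, deg[4]=1+2=3, deg[5]=1+0=1, deg[6]=1+0=1, deg[7]=1+0=1, deg[8]=1+0=1, deg[9]=1+0=1

Answer: 2 4 2 3 1 1 1 1 1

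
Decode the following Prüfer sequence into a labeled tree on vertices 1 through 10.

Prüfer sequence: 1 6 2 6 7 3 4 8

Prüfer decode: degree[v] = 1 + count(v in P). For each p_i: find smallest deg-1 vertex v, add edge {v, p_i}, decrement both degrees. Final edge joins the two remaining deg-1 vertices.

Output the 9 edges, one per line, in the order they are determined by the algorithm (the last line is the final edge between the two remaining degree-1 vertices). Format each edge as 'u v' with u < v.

Answer: 1 5
1 6
2 9
2 6
6 7
3 7
3 4
4 8
8 10

Derivation:
Initial degrees: {1:2, 2:2, 3:2, 4:2, 5:1, 6:3, 7:2, 8:2, 9:1, 10:1}
Step 1: smallest deg-1 vertex = 5, p_1 = 1. Add edge {1,5}. Now deg[5]=0, deg[1]=1.
Step 2: smallest deg-1 vertex = 1, p_2 = 6. Add edge {1,6}. Now deg[1]=0, deg[6]=2.
Step 3: smallest deg-1 vertex = 9, p_3 = 2. Add edge {2,9}. Now deg[9]=0, deg[2]=1.
Step 4: smallest deg-1 vertex = 2, p_4 = 6. Add edge {2,6}. Now deg[2]=0, deg[6]=1.
Step 5: smallest deg-1 vertex = 6, p_5 = 7. Add edge {6,7}. Now deg[6]=0, deg[7]=1.
Step 6: smallest deg-1 vertex = 7, p_6 = 3. Add edge {3,7}. Now deg[7]=0, deg[3]=1.
Step 7: smallest deg-1 vertex = 3, p_7 = 4. Add edge {3,4}. Now deg[3]=0, deg[4]=1.
Step 8: smallest deg-1 vertex = 4, p_8 = 8. Add edge {4,8}. Now deg[4]=0, deg[8]=1.
Final: two remaining deg-1 vertices are 8, 10. Add edge {8,10}.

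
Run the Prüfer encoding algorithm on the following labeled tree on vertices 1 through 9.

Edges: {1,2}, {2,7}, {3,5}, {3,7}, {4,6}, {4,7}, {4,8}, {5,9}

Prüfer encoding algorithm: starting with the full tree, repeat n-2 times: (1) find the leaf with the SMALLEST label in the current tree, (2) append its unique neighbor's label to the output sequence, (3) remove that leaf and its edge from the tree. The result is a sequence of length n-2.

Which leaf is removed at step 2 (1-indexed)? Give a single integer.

Answer: 2

Derivation:
Step 1: current leaves = {1,6,8,9}. Remove leaf 1 (neighbor: 2).
Step 2: current leaves = {2,6,8,9}. Remove leaf 2 (neighbor: 7).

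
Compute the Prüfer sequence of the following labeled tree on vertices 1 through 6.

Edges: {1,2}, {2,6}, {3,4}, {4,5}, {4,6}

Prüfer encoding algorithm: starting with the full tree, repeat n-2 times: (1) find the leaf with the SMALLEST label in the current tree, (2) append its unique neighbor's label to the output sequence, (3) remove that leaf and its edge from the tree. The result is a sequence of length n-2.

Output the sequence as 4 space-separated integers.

Step 1: leaves = {1,3,5}. Remove smallest leaf 1, emit neighbor 2.
Step 2: leaves = {2,3,5}. Remove smallest leaf 2, emit neighbor 6.
Step 3: leaves = {3,5,6}. Remove smallest leaf 3, emit neighbor 4.
Step 4: leaves = {5,6}. Remove smallest leaf 5, emit neighbor 4.
Done: 2 vertices remain (4, 6). Sequence = [2 6 4 4]

Answer: 2 6 4 4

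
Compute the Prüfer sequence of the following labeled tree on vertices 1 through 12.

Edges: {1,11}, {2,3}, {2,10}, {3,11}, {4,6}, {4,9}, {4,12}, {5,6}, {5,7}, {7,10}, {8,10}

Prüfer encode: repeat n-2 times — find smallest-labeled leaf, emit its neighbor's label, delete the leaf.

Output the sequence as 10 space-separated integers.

Step 1: leaves = {1,8,9,12}. Remove smallest leaf 1, emit neighbor 11.
Step 2: leaves = {8,9,11,12}. Remove smallest leaf 8, emit neighbor 10.
Step 3: leaves = {9,11,12}. Remove smallest leaf 9, emit neighbor 4.
Step 4: leaves = {11,12}. Remove smallest leaf 11, emit neighbor 3.
Step 5: leaves = {3,12}. Remove smallest leaf 3, emit neighbor 2.
Step 6: leaves = {2,12}. Remove smallest leaf 2, emit neighbor 10.
Step 7: leaves = {10,12}. Remove smallest leaf 10, emit neighbor 7.
Step 8: leaves = {7,12}. Remove smallest leaf 7, emit neighbor 5.
Step 9: leaves = {5,12}. Remove smallest leaf 5, emit neighbor 6.
Step 10: leaves = {6,12}. Remove smallest leaf 6, emit neighbor 4.
Done: 2 vertices remain (4, 12). Sequence = [11 10 4 3 2 10 7 5 6 4]

Answer: 11 10 4 3 2 10 7 5 6 4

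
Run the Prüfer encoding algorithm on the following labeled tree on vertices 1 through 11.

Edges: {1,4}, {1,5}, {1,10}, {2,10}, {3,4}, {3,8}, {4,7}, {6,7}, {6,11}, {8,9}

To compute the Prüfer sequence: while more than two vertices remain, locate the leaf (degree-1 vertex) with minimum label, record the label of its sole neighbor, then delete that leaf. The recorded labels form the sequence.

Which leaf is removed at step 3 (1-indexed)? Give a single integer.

Step 1: current leaves = {2,5,9,11}. Remove leaf 2 (neighbor: 10).
Step 2: current leaves = {5,9,10,11}. Remove leaf 5 (neighbor: 1).
Step 3: current leaves = {9,10,11}. Remove leaf 9 (neighbor: 8).

Answer: 9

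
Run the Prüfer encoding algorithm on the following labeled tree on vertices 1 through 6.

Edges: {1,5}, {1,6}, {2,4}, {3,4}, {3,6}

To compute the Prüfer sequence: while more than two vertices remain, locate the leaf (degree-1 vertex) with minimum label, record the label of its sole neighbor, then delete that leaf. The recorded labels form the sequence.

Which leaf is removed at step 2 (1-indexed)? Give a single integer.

Step 1: current leaves = {2,5}. Remove leaf 2 (neighbor: 4).
Step 2: current leaves = {4,5}. Remove leaf 4 (neighbor: 3).

Answer: 4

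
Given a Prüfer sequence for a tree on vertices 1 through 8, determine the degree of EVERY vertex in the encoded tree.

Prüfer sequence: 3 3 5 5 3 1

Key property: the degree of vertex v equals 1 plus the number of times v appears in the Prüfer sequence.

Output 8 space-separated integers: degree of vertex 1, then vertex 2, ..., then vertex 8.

p_1 = 3: count[3] becomes 1
p_2 = 3: count[3] becomes 2
p_3 = 5: count[5] becomes 1
p_4 = 5: count[5] becomes 2
p_5 = 3: count[3] becomes 3
p_6 = 1: count[1] becomes 1
Degrees (1 + count): deg[1]=1+1=2, deg[2]=1+0=1, deg[3]=1+3=4, deg[4]=1+0=1, deg[5]=1+2=3, deg[6]=1+0=1, deg[7]=1+0=1, deg[8]=1+0=1

Answer: 2 1 4 1 3 1 1 1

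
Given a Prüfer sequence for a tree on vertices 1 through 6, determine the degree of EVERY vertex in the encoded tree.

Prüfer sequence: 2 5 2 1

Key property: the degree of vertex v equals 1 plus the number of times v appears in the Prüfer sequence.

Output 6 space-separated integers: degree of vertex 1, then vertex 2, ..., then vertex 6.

Answer: 2 3 1 1 2 1

Derivation:
p_1 = 2: count[2] becomes 1
p_2 = 5: count[5] becomes 1
p_3 = 2: count[2] becomes 2
p_4 = 1: count[1] becomes 1
Degrees (1 + count): deg[1]=1+1=2, deg[2]=1+2=3, deg[3]=1+0=1, deg[4]=1+0=1, deg[5]=1+1=2, deg[6]=1+0=1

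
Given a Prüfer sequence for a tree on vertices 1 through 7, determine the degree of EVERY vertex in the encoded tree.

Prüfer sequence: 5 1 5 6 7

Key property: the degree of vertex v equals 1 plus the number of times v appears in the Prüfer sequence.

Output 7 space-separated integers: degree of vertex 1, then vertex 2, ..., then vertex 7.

p_1 = 5: count[5] becomes 1
p_2 = 1: count[1] becomes 1
p_3 = 5: count[5] becomes 2
p_4 = 6: count[6] becomes 1
p_5 = 7: count[7] becomes 1
Degrees (1 + count): deg[1]=1+1=2, deg[2]=1+0=1, deg[3]=1+0=1, deg[4]=1+0=1, deg[5]=1+2=3, deg[6]=1+1=2, deg[7]=1+1=2

Answer: 2 1 1 1 3 2 2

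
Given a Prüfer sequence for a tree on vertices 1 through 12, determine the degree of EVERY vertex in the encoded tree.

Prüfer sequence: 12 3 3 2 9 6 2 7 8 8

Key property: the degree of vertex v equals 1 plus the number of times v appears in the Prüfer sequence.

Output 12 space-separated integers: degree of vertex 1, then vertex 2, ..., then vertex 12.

Answer: 1 3 3 1 1 2 2 3 2 1 1 2

Derivation:
p_1 = 12: count[12] becomes 1
p_2 = 3: count[3] becomes 1
p_3 = 3: count[3] becomes 2
p_4 = 2: count[2] becomes 1
p_5 = 9: count[9] becomes 1
p_6 = 6: count[6] becomes 1
p_7 = 2: count[2] becomes 2
p_8 = 7: count[7] becomes 1
p_9 = 8: count[8] becomes 1
p_10 = 8: count[8] becomes 2
Degrees (1 + count): deg[1]=1+0=1, deg[2]=1+2=3, deg[3]=1+2=3, deg[4]=1+0=1, deg[5]=1+0=1, deg[6]=1+1=2, deg[7]=1+1=2, deg[8]=1+2=3, deg[9]=1+1=2, deg[10]=1+0=1, deg[11]=1+0=1, deg[12]=1+1=2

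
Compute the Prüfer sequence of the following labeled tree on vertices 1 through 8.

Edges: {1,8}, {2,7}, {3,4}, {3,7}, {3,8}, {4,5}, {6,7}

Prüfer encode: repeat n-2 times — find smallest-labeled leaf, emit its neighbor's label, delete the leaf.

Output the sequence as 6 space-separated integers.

Answer: 8 7 4 3 7 3

Derivation:
Step 1: leaves = {1,2,5,6}. Remove smallest leaf 1, emit neighbor 8.
Step 2: leaves = {2,5,6,8}. Remove smallest leaf 2, emit neighbor 7.
Step 3: leaves = {5,6,8}. Remove smallest leaf 5, emit neighbor 4.
Step 4: leaves = {4,6,8}. Remove smallest leaf 4, emit neighbor 3.
Step 5: leaves = {6,8}. Remove smallest leaf 6, emit neighbor 7.
Step 6: leaves = {7,8}. Remove smallest leaf 7, emit neighbor 3.
Done: 2 vertices remain (3, 8). Sequence = [8 7 4 3 7 3]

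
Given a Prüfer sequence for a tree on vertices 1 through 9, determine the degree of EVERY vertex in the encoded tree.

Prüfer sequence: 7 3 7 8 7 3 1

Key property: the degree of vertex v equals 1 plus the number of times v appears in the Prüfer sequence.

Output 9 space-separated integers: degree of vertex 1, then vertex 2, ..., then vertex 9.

Answer: 2 1 3 1 1 1 4 2 1

Derivation:
p_1 = 7: count[7] becomes 1
p_2 = 3: count[3] becomes 1
p_3 = 7: count[7] becomes 2
p_4 = 8: count[8] becomes 1
p_5 = 7: count[7] becomes 3
p_6 = 3: count[3] becomes 2
p_7 = 1: count[1] becomes 1
Degrees (1 + count): deg[1]=1+1=2, deg[2]=1+0=1, deg[3]=1+2=3, deg[4]=1+0=1, deg[5]=1+0=1, deg[6]=1+0=1, deg[7]=1+3=4, deg[8]=1+1=2, deg[9]=1+0=1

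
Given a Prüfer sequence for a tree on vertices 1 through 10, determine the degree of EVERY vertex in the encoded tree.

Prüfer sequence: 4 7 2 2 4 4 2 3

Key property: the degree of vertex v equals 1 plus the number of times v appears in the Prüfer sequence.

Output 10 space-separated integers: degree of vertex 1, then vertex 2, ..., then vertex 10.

Answer: 1 4 2 4 1 1 2 1 1 1

Derivation:
p_1 = 4: count[4] becomes 1
p_2 = 7: count[7] becomes 1
p_3 = 2: count[2] becomes 1
p_4 = 2: count[2] becomes 2
p_5 = 4: count[4] becomes 2
p_6 = 4: count[4] becomes 3
p_7 = 2: count[2] becomes 3
p_8 = 3: count[3] becomes 1
Degrees (1 + count): deg[1]=1+0=1, deg[2]=1+3=4, deg[3]=1+1=2, deg[4]=1+3=4, deg[5]=1+0=1, deg[6]=1+0=1, deg[7]=1+1=2, deg[8]=1+0=1, deg[9]=1+0=1, deg[10]=1+0=1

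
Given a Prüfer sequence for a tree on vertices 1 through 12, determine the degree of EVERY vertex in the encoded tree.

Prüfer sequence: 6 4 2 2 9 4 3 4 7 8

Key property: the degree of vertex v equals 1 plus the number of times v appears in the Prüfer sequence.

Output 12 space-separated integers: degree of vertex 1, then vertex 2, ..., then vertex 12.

p_1 = 6: count[6] becomes 1
p_2 = 4: count[4] becomes 1
p_3 = 2: count[2] becomes 1
p_4 = 2: count[2] becomes 2
p_5 = 9: count[9] becomes 1
p_6 = 4: count[4] becomes 2
p_7 = 3: count[3] becomes 1
p_8 = 4: count[4] becomes 3
p_9 = 7: count[7] becomes 1
p_10 = 8: count[8] becomes 1
Degrees (1 + count): deg[1]=1+0=1, deg[2]=1+2=3, deg[3]=1+1=2, deg[4]=1+3=4, deg[5]=1+0=1, deg[6]=1+1=2, deg[7]=1+1=2, deg[8]=1+1=2, deg[9]=1+1=2, deg[10]=1+0=1, deg[11]=1+0=1, deg[12]=1+0=1

Answer: 1 3 2 4 1 2 2 2 2 1 1 1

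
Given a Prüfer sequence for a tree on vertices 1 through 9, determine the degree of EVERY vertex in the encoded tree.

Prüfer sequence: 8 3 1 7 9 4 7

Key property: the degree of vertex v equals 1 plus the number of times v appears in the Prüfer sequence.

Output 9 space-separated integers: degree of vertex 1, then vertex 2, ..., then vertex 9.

p_1 = 8: count[8] becomes 1
p_2 = 3: count[3] becomes 1
p_3 = 1: count[1] becomes 1
p_4 = 7: count[7] becomes 1
p_5 = 9: count[9] becomes 1
p_6 = 4: count[4] becomes 1
p_7 = 7: count[7] becomes 2
Degrees (1 + count): deg[1]=1+1=2, deg[2]=1+0=1, deg[3]=1+1=2, deg[4]=1+1=2, deg[5]=1+0=1, deg[6]=1+0=1, deg[7]=1+2=3, deg[8]=1+1=2, deg[9]=1+1=2

Answer: 2 1 2 2 1 1 3 2 2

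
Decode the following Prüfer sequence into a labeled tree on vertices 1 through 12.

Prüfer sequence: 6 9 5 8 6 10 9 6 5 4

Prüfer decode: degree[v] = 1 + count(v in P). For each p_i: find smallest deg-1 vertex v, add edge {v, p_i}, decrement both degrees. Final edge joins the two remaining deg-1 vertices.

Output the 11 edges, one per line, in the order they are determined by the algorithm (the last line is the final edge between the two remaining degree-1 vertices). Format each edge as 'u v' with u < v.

Initial degrees: {1:1, 2:1, 3:1, 4:2, 5:3, 6:4, 7:1, 8:2, 9:3, 10:2, 11:1, 12:1}
Step 1: smallest deg-1 vertex = 1, p_1 = 6. Add edge {1,6}. Now deg[1]=0, deg[6]=3.
Step 2: smallest deg-1 vertex = 2, p_2 = 9. Add edge {2,9}. Now deg[2]=0, deg[9]=2.
Step 3: smallest deg-1 vertex = 3, p_3 = 5. Add edge {3,5}. Now deg[3]=0, deg[5]=2.
Step 4: smallest deg-1 vertex = 7, p_4 = 8. Add edge {7,8}. Now deg[7]=0, deg[8]=1.
Step 5: smallest deg-1 vertex = 8, p_5 = 6. Add edge {6,8}. Now deg[8]=0, deg[6]=2.
Step 6: smallest deg-1 vertex = 11, p_6 = 10. Add edge {10,11}. Now deg[11]=0, deg[10]=1.
Step 7: smallest deg-1 vertex = 10, p_7 = 9. Add edge {9,10}. Now deg[10]=0, deg[9]=1.
Step 8: smallest deg-1 vertex = 9, p_8 = 6. Add edge {6,9}. Now deg[9]=0, deg[6]=1.
Step 9: smallest deg-1 vertex = 6, p_9 = 5. Add edge {5,6}. Now deg[6]=0, deg[5]=1.
Step 10: smallest deg-1 vertex = 5, p_10 = 4. Add edge {4,5}. Now deg[5]=0, deg[4]=1.
Final: two remaining deg-1 vertices are 4, 12. Add edge {4,12}.

Answer: 1 6
2 9
3 5
7 8
6 8
10 11
9 10
6 9
5 6
4 5
4 12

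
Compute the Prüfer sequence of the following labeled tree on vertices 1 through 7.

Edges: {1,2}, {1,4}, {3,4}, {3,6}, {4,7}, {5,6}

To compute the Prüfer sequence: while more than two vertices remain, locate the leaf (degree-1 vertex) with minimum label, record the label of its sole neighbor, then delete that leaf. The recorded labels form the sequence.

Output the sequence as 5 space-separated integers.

Answer: 1 4 6 3 4

Derivation:
Step 1: leaves = {2,5,7}. Remove smallest leaf 2, emit neighbor 1.
Step 2: leaves = {1,5,7}. Remove smallest leaf 1, emit neighbor 4.
Step 3: leaves = {5,7}. Remove smallest leaf 5, emit neighbor 6.
Step 4: leaves = {6,7}. Remove smallest leaf 6, emit neighbor 3.
Step 5: leaves = {3,7}. Remove smallest leaf 3, emit neighbor 4.
Done: 2 vertices remain (4, 7). Sequence = [1 4 6 3 4]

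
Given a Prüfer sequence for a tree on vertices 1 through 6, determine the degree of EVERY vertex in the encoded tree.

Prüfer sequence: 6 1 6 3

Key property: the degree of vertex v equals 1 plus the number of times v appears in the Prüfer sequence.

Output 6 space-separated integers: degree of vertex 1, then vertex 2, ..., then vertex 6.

Answer: 2 1 2 1 1 3

Derivation:
p_1 = 6: count[6] becomes 1
p_2 = 1: count[1] becomes 1
p_3 = 6: count[6] becomes 2
p_4 = 3: count[3] becomes 1
Degrees (1 + count): deg[1]=1+1=2, deg[2]=1+0=1, deg[3]=1+1=2, deg[4]=1+0=1, deg[5]=1+0=1, deg[6]=1+2=3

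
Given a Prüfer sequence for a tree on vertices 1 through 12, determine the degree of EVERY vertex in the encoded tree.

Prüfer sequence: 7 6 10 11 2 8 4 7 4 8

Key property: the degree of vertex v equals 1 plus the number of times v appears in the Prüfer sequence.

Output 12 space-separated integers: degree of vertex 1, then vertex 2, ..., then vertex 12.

p_1 = 7: count[7] becomes 1
p_2 = 6: count[6] becomes 1
p_3 = 10: count[10] becomes 1
p_4 = 11: count[11] becomes 1
p_5 = 2: count[2] becomes 1
p_6 = 8: count[8] becomes 1
p_7 = 4: count[4] becomes 1
p_8 = 7: count[7] becomes 2
p_9 = 4: count[4] becomes 2
p_10 = 8: count[8] becomes 2
Degrees (1 + count): deg[1]=1+0=1, deg[2]=1+1=2, deg[3]=1+0=1, deg[4]=1+2=3, deg[5]=1+0=1, deg[6]=1+1=2, deg[7]=1+2=3, deg[8]=1+2=3, deg[9]=1+0=1, deg[10]=1+1=2, deg[11]=1+1=2, deg[12]=1+0=1

Answer: 1 2 1 3 1 2 3 3 1 2 2 1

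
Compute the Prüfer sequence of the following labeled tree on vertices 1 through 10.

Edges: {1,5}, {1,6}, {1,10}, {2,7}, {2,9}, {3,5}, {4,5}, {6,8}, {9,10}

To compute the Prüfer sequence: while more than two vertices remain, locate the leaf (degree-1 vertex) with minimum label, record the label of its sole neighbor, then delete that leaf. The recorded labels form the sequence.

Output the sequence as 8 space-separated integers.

Answer: 5 5 1 2 9 6 1 10

Derivation:
Step 1: leaves = {3,4,7,8}. Remove smallest leaf 3, emit neighbor 5.
Step 2: leaves = {4,7,8}. Remove smallest leaf 4, emit neighbor 5.
Step 3: leaves = {5,7,8}. Remove smallest leaf 5, emit neighbor 1.
Step 4: leaves = {7,8}. Remove smallest leaf 7, emit neighbor 2.
Step 5: leaves = {2,8}. Remove smallest leaf 2, emit neighbor 9.
Step 6: leaves = {8,9}. Remove smallest leaf 8, emit neighbor 6.
Step 7: leaves = {6,9}. Remove smallest leaf 6, emit neighbor 1.
Step 8: leaves = {1,9}. Remove smallest leaf 1, emit neighbor 10.
Done: 2 vertices remain (9, 10). Sequence = [5 5 1 2 9 6 1 10]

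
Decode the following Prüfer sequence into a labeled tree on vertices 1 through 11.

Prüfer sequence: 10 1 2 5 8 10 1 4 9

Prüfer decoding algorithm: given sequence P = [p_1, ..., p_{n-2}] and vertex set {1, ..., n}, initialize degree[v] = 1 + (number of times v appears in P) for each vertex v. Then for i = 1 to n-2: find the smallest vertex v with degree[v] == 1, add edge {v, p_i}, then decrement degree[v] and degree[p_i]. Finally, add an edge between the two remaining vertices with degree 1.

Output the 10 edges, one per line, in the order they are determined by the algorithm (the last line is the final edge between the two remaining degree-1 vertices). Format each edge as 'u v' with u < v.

Answer: 3 10
1 6
2 7
2 5
5 8
8 10
1 10
1 4
4 9
9 11

Derivation:
Initial degrees: {1:3, 2:2, 3:1, 4:2, 5:2, 6:1, 7:1, 8:2, 9:2, 10:3, 11:1}
Step 1: smallest deg-1 vertex = 3, p_1 = 10. Add edge {3,10}. Now deg[3]=0, deg[10]=2.
Step 2: smallest deg-1 vertex = 6, p_2 = 1. Add edge {1,6}. Now deg[6]=0, deg[1]=2.
Step 3: smallest deg-1 vertex = 7, p_3 = 2. Add edge {2,7}. Now deg[7]=0, deg[2]=1.
Step 4: smallest deg-1 vertex = 2, p_4 = 5. Add edge {2,5}. Now deg[2]=0, deg[5]=1.
Step 5: smallest deg-1 vertex = 5, p_5 = 8. Add edge {5,8}. Now deg[5]=0, deg[8]=1.
Step 6: smallest deg-1 vertex = 8, p_6 = 10. Add edge {8,10}. Now deg[8]=0, deg[10]=1.
Step 7: smallest deg-1 vertex = 10, p_7 = 1. Add edge {1,10}. Now deg[10]=0, deg[1]=1.
Step 8: smallest deg-1 vertex = 1, p_8 = 4. Add edge {1,4}. Now deg[1]=0, deg[4]=1.
Step 9: smallest deg-1 vertex = 4, p_9 = 9. Add edge {4,9}. Now deg[4]=0, deg[9]=1.
Final: two remaining deg-1 vertices are 9, 11. Add edge {9,11}.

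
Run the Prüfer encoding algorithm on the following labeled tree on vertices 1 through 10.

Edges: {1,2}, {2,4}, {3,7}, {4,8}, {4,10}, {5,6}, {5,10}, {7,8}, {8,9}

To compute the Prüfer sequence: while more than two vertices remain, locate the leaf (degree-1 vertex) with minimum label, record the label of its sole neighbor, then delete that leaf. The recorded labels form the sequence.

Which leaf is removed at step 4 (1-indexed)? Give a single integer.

Answer: 6

Derivation:
Step 1: current leaves = {1,3,6,9}. Remove leaf 1 (neighbor: 2).
Step 2: current leaves = {2,3,6,9}. Remove leaf 2 (neighbor: 4).
Step 3: current leaves = {3,6,9}. Remove leaf 3 (neighbor: 7).
Step 4: current leaves = {6,7,9}. Remove leaf 6 (neighbor: 5).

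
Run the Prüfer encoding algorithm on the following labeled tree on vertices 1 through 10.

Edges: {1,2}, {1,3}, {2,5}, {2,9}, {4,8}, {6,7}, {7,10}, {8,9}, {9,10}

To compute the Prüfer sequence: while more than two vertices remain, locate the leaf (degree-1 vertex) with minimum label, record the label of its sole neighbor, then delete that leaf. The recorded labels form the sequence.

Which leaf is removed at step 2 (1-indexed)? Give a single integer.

Answer: 1

Derivation:
Step 1: current leaves = {3,4,5,6}. Remove leaf 3 (neighbor: 1).
Step 2: current leaves = {1,4,5,6}. Remove leaf 1 (neighbor: 2).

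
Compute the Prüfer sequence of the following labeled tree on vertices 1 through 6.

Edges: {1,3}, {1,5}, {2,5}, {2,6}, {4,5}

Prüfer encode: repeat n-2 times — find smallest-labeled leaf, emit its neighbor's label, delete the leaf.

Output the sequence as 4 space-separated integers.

Answer: 1 5 5 2

Derivation:
Step 1: leaves = {3,4,6}. Remove smallest leaf 3, emit neighbor 1.
Step 2: leaves = {1,4,6}. Remove smallest leaf 1, emit neighbor 5.
Step 3: leaves = {4,6}. Remove smallest leaf 4, emit neighbor 5.
Step 4: leaves = {5,6}. Remove smallest leaf 5, emit neighbor 2.
Done: 2 vertices remain (2, 6). Sequence = [1 5 5 2]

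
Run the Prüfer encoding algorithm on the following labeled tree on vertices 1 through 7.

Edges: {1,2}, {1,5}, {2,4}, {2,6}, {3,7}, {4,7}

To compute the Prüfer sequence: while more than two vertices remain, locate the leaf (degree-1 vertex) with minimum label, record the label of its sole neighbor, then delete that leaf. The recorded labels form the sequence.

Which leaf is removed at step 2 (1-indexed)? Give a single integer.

Step 1: current leaves = {3,5,6}. Remove leaf 3 (neighbor: 7).
Step 2: current leaves = {5,6,7}. Remove leaf 5 (neighbor: 1).

Answer: 5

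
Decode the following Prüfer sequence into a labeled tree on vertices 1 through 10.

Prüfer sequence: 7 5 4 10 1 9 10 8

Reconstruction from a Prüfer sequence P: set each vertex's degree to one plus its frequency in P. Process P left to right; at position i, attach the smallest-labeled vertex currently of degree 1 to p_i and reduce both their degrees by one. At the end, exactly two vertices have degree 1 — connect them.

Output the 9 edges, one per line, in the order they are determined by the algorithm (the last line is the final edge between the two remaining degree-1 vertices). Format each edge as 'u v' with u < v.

Initial degrees: {1:2, 2:1, 3:1, 4:2, 5:2, 6:1, 7:2, 8:2, 9:2, 10:3}
Step 1: smallest deg-1 vertex = 2, p_1 = 7. Add edge {2,7}. Now deg[2]=0, deg[7]=1.
Step 2: smallest deg-1 vertex = 3, p_2 = 5. Add edge {3,5}. Now deg[3]=0, deg[5]=1.
Step 3: smallest deg-1 vertex = 5, p_3 = 4. Add edge {4,5}. Now deg[5]=0, deg[4]=1.
Step 4: smallest deg-1 vertex = 4, p_4 = 10. Add edge {4,10}. Now deg[4]=0, deg[10]=2.
Step 5: smallest deg-1 vertex = 6, p_5 = 1. Add edge {1,6}. Now deg[6]=0, deg[1]=1.
Step 6: smallest deg-1 vertex = 1, p_6 = 9. Add edge {1,9}. Now deg[1]=0, deg[9]=1.
Step 7: smallest deg-1 vertex = 7, p_7 = 10. Add edge {7,10}. Now deg[7]=0, deg[10]=1.
Step 8: smallest deg-1 vertex = 9, p_8 = 8. Add edge {8,9}. Now deg[9]=0, deg[8]=1.
Final: two remaining deg-1 vertices are 8, 10. Add edge {8,10}.

Answer: 2 7
3 5
4 5
4 10
1 6
1 9
7 10
8 9
8 10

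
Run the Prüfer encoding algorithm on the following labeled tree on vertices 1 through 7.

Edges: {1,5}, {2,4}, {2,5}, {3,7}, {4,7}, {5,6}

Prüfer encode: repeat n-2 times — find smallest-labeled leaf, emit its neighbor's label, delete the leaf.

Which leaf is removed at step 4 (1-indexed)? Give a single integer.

Step 1: current leaves = {1,3,6}. Remove leaf 1 (neighbor: 5).
Step 2: current leaves = {3,6}. Remove leaf 3 (neighbor: 7).
Step 3: current leaves = {6,7}. Remove leaf 6 (neighbor: 5).
Step 4: current leaves = {5,7}. Remove leaf 5 (neighbor: 2).

Answer: 5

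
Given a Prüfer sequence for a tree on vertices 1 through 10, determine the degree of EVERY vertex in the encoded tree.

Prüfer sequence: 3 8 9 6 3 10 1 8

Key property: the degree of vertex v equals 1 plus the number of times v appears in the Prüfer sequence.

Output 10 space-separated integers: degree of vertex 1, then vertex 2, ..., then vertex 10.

Answer: 2 1 3 1 1 2 1 3 2 2

Derivation:
p_1 = 3: count[3] becomes 1
p_2 = 8: count[8] becomes 1
p_3 = 9: count[9] becomes 1
p_4 = 6: count[6] becomes 1
p_5 = 3: count[3] becomes 2
p_6 = 10: count[10] becomes 1
p_7 = 1: count[1] becomes 1
p_8 = 8: count[8] becomes 2
Degrees (1 + count): deg[1]=1+1=2, deg[2]=1+0=1, deg[3]=1+2=3, deg[4]=1+0=1, deg[5]=1+0=1, deg[6]=1+1=2, deg[7]=1+0=1, deg[8]=1+2=3, deg[9]=1+1=2, deg[10]=1+1=2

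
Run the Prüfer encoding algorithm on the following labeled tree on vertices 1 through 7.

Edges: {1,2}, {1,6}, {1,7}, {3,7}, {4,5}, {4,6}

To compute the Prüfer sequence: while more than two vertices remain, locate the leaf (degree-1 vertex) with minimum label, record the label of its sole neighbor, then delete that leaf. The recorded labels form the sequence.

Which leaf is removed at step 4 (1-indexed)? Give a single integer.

Step 1: current leaves = {2,3,5}. Remove leaf 2 (neighbor: 1).
Step 2: current leaves = {3,5}. Remove leaf 3 (neighbor: 7).
Step 3: current leaves = {5,7}. Remove leaf 5 (neighbor: 4).
Step 4: current leaves = {4,7}. Remove leaf 4 (neighbor: 6).

Answer: 4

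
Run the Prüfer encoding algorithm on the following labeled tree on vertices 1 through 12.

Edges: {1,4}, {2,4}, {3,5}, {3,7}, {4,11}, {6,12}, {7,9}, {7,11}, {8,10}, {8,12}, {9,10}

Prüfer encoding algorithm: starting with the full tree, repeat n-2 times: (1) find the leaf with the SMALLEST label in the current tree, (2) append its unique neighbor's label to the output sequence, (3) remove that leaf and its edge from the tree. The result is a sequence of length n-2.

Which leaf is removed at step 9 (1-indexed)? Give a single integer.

Answer: 9

Derivation:
Step 1: current leaves = {1,2,5,6}. Remove leaf 1 (neighbor: 4).
Step 2: current leaves = {2,5,6}. Remove leaf 2 (neighbor: 4).
Step 3: current leaves = {4,5,6}. Remove leaf 4 (neighbor: 11).
Step 4: current leaves = {5,6,11}. Remove leaf 5 (neighbor: 3).
Step 5: current leaves = {3,6,11}. Remove leaf 3 (neighbor: 7).
Step 6: current leaves = {6,11}. Remove leaf 6 (neighbor: 12).
Step 7: current leaves = {11,12}. Remove leaf 11 (neighbor: 7).
Step 8: current leaves = {7,12}. Remove leaf 7 (neighbor: 9).
Step 9: current leaves = {9,12}. Remove leaf 9 (neighbor: 10).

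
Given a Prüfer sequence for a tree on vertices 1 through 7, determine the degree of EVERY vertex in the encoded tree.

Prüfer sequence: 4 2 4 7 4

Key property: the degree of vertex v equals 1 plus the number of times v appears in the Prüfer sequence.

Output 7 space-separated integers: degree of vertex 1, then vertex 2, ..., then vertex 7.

p_1 = 4: count[4] becomes 1
p_2 = 2: count[2] becomes 1
p_3 = 4: count[4] becomes 2
p_4 = 7: count[7] becomes 1
p_5 = 4: count[4] becomes 3
Degrees (1 + count): deg[1]=1+0=1, deg[2]=1+1=2, deg[3]=1+0=1, deg[4]=1+3=4, deg[5]=1+0=1, deg[6]=1+0=1, deg[7]=1+1=2

Answer: 1 2 1 4 1 1 2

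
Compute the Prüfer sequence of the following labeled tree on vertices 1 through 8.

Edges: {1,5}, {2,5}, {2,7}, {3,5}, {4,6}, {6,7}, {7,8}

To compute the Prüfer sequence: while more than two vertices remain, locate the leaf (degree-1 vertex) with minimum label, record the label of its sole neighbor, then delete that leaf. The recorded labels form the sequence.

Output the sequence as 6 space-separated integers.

Answer: 5 5 6 2 7 7

Derivation:
Step 1: leaves = {1,3,4,8}. Remove smallest leaf 1, emit neighbor 5.
Step 2: leaves = {3,4,8}. Remove smallest leaf 3, emit neighbor 5.
Step 3: leaves = {4,5,8}. Remove smallest leaf 4, emit neighbor 6.
Step 4: leaves = {5,6,8}. Remove smallest leaf 5, emit neighbor 2.
Step 5: leaves = {2,6,8}. Remove smallest leaf 2, emit neighbor 7.
Step 6: leaves = {6,8}. Remove smallest leaf 6, emit neighbor 7.
Done: 2 vertices remain (7, 8). Sequence = [5 5 6 2 7 7]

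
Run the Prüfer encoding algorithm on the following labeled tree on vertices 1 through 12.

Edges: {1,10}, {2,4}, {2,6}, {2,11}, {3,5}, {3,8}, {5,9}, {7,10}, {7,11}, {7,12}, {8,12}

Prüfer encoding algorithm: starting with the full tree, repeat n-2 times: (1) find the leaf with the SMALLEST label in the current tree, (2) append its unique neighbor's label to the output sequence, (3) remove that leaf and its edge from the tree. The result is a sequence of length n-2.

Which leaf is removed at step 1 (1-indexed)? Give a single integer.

Answer: 1

Derivation:
Step 1: current leaves = {1,4,6,9}. Remove leaf 1 (neighbor: 10).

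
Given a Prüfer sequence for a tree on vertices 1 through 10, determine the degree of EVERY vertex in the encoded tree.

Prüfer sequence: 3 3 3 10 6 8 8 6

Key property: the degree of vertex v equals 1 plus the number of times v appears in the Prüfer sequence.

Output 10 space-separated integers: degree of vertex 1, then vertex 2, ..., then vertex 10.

Answer: 1 1 4 1 1 3 1 3 1 2

Derivation:
p_1 = 3: count[3] becomes 1
p_2 = 3: count[3] becomes 2
p_3 = 3: count[3] becomes 3
p_4 = 10: count[10] becomes 1
p_5 = 6: count[6] becomes 1
p_6 = 8: count[8] becomes 1
p_7 = 8: count[8] becomes 2
p_8 = 6: count[6] becomes 2
Degrees (1 + count): deg[1]=1+0=1, deg[2]=1+0=1, deg[3]=1+3=4, deg[4]=1+0=1, deg[5]=1+0=1, deg[6]=1+2=3, deg[7]=1+0=1, deg[8]=1+2=3, deg[9]=1+0=1, deg[10]=1+1=2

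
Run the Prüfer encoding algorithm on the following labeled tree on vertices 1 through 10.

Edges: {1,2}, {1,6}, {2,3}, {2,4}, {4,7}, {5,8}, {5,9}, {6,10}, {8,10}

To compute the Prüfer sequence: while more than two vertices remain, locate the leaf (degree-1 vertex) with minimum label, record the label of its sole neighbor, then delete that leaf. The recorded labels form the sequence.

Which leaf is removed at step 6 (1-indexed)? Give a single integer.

Step 1: current leaves = {3,7,9}. Remove leaf 3 (neighbor: 2).
Step 2: current leaves = {7,9}. Remove leaf 7 (neighbor: 4).
Step 3: current leaves = {4,9}. Remove leaf 4 (neighbor: 2).
Step 4: current leaves = {2,9}. Remove leaf 2 (neighbor: 1).
Step 5: current leaves = {1,9}. Remove leaf 1 (neighbor: 6).
Step 6: current leaves = {6,9}. Remove leaf 6 (neighbor: 10).

Answer: 6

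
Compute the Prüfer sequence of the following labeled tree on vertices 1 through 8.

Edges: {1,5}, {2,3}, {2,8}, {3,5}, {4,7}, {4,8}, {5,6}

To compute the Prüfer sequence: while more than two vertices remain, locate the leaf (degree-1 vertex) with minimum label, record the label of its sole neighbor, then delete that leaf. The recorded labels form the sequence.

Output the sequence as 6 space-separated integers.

Step 1: leaves = {1,6,7}. Remove smallest leaf 1, emit neighbor 5.
Step 2: leaves = {6,7}. Remove smallest leaf 6, emit neighbor 5.
Step 3: leaves = {5,7}. Remove smallest leaf 5, emit neighbor 3.
Step 4: leaves = {3,7}. Remove smallest leaf 3, emit neighbor 2.
Step 5: leaves = {2,7}. Remove smallest leaf 2, emit neighbor 8.
Step 6: leaves = {7,8}. Remove smallest leaf 7, emit neighbor 4.
Done: 2 vertices remain (4, 8). Sequence = [5 5 3 2 8 4]

Answer: 5 5 3 2 8 4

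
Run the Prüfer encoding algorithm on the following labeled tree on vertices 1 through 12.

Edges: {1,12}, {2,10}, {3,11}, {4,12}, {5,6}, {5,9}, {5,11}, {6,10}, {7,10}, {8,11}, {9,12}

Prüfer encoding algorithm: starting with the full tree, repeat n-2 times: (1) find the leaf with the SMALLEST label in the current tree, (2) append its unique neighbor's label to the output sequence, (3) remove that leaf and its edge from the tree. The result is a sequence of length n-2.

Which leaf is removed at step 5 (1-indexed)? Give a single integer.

Answer: 7

Derivation:
Step 1: current leaves = {1,2,3,4,7,8}. Remove leaf 1 (neighbor: 12).
Step 2: current leaves = {2,3,4,7,8}. Remove leaf 2 (neighbor: 10).
Step 3: current leaves = {3,4,7,8}. Remove leaf 3 (neighbor: 11).
Step 4: current leaves = {4,7,8}. Remove leaf 4 (neighbor: 12).
Step 5: current leaves = {7,8,12}. Remove leaf 7 (neighbor: 10).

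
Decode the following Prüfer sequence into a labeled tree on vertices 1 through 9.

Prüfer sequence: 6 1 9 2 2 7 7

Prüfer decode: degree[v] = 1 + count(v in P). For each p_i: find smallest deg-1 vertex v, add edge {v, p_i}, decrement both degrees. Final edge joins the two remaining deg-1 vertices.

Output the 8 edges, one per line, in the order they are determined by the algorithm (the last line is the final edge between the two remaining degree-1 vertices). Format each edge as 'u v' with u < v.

Answer: 3 6
1 4
1 9
2 5
2 6
2 7
7 8
7 9

Derivation:
Initial degrees: {1:2, 2:3, 3:1, 4:1, 5:1, 6:2, 7:3, 8:1, 9:2}
Step 1: smallest deg-1 vertex = 3, p_1 = 6. Add edge {3,6}. Now deg[3]=0, deg[6]=1.
Step 2: smallest deg-1 vertex = 4, p_2 = 1. Add edge {1,4}. Now deg[4]=0, deg[1]=1.
Step 3: smallest deg-1 vertex = 1, p_3 = 9. Add edge {1,9}. Now deg[1]=0, deg[9]=1.
Step 4: smallest deg-1 vertex = 5, p_4 = 2. Add edge {2,5}. Now deg[5]=0, deg[2]=2.
Step 5: smallest deg-1 vertex = 6, p_5 = 2. Add edge {2,6}. Now deg[6]=0, deg[2]=1.
Step 6: smallest deg-1 vertex = 2, p_6 = 7. Add edge {2,7}. Now deg[2]=0, deg[7]=2.
Step 7: smallest deg-1 vertex = 8, p_7 = 7. Add edge {7,8}. Now deg[8]=0, deg[7]=1.
Final: two remaining deg-1 vertices are 7, 9. Add edge {7,9}.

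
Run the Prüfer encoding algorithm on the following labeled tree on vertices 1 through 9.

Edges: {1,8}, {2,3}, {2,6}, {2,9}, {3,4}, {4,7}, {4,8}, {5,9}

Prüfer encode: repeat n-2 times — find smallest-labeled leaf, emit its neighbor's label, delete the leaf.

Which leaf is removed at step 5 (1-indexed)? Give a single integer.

Answer: 8

Derivation:
Step 1: current leaves = {1,5,6,7}. Remove leaf 1 (neighbor: 8).
Step 2: current leaves = {5,6,7,8}. Remove leaf 5 (neighbor: 9).
Step 3: current leaves = {6,7,8,9}. Remove leaf 6 (neighbor: 2).
Step 4: current leaves = {7,8,9}. Remove leaf 7 (neighbor: 4).
Step 5: current leaves = {8,9}. Remove leaf 8 (neighbor: 4).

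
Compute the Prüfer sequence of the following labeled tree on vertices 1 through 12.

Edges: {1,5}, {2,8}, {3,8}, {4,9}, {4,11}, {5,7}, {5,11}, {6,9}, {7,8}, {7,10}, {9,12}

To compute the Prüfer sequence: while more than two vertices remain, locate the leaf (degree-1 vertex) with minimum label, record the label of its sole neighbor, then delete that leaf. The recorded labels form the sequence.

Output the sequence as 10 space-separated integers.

Answer: 5 8 8 9 7 7 5 11 4 9

Derivation:
Step 1: leaves = {1,2,3,6,10,12}. Remove smallest leaf 1, emit neighbor 5.
Step 2: leaves = {2,3,6,10,12}. Remove smallest leaf 2, emit neighbor 8.
Step 3: leaves = {3,6,10,12}. Remove smallest leaf 3, emit neighbor 8.
Step 4: leaves = {6,8,10,12}. Remove smallest leaf 6, emit neighbor 9.
Step 5: leaves = {8,10,12}. Remove smallest leaf 8, emit neighbor 7.
Step 6: leaves = {10,12}. Remove smallest leaf 10, emit neighbor 7.
Step 7: leaves = {7,12}. Remove smallest leaf 7, emit neighbor 5.
Step 8: leaves = {5,12}. Remove smallest leaf 5, emit neighbor 11.
Step 9: leaves = {11,12}. Remove smallest leaf 11, emit neighbor 4.
Step 10: leaves = {4,12}. Remove smallest leaf 4, emit neighbor 9.
Done: 2 vertices remain (9, 12). Sequence = [5 8 8 9 7 7 5 11 4 9]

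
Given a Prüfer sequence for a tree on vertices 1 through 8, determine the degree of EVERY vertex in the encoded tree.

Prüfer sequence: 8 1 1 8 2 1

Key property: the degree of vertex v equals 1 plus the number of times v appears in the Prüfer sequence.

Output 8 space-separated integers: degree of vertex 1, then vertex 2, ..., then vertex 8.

p_1 = 8: count[8] becomes 1
p_2 = 1: count[1] becomes 1
p_3 = 1: count[1] becomes 2
p_4 = 8: count[8] becomes 2
p_5 = 2: count[2] becomes 1
p_6 = 1: count[1] becomes 3
Degrees (1 + count): deg[1]=1+3=4, deg[2]=1+1=2, deg[3]=1+0=1, deg[4]=1+0=1, deg[5]=1+0=1, deg[6]=1+0=1, deg[7]=1+0=1, deg[8]=1+2=3

Answer: 4 2 1 1 1 1 1 3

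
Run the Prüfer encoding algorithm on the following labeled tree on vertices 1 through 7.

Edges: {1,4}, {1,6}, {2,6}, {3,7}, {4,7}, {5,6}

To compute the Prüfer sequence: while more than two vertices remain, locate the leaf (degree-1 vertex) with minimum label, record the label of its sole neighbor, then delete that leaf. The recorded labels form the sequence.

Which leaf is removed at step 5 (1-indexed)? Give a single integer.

Answer: 1

Derivation:
Step 1: current leaves = {2,3,5}. Remove leaf 2 (neighbor: 6).
Step 2: current leaves = {3,5}. Remove leaf 3 (neighbor: 7).
Step 3: current leaves = {5,7}. Remove leaf 5 (neighbor: 6).
Step 4: current leaves = {6,7}. Remove leaf 6 (neighbor: 1).
Step 5: current leaves = {1,7}. Remove leaf 1 (neighbor: 4).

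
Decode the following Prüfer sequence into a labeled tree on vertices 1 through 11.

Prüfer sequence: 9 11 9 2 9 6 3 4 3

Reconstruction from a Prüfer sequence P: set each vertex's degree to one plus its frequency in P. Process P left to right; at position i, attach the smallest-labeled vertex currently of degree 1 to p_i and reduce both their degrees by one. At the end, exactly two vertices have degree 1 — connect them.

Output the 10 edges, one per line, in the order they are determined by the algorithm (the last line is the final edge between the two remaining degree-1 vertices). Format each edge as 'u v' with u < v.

Initial degrees: {1:1, 2:2, 3:3, 4:2, 5:1, 6:2, 7:1, 8:1, 9:4, 10:1, 11:2}
Step 1: smallest deg-1 vertex = 1, p_1 = 9. Add edge {1,9}. Now deg[1]=0, deg[9]=3.
Step 2: smallest deg-1 vertex = 5, p_2 = 11. Add edge {5,11}. Now deg[5]=0, deg[11]=1.
Step 3: smallest deg-1 vertex = 7, p_3 = 9. Add edge {7,9}. Now deg[7]=0, deg[9]=2.
Step 4: smallest deg-1 vertex = 8, p_4 = 2. Add edge {2,8}. Now deg[8]=0, deg[2]=1.
Step 5: smallest deg-1 vertex = 2, p_5 = 9. Add edge {2,9}. Now deg[2]=0, deg[9]=1.
Step 6: smallest deg-1 vertex = 9, p_6 = 6. Add edge {6,9}. Now deg[9]=0, deg[6]=1.
Step 7: smallest deg-1 vertex = 6, p_7 = 3. Add edge {3,6}. Now deg[6]=0, deg[3]=2.
Step 8: smallest deg-1 vertex = 10, p_8 = 4. Add edge {4,10}. Now deg[10]=0, deg[4]=1.
Step 9: smallest deg-1 vertex = 4, p_9 = 3. Add edge {3,4}. Now deg[4]=0, deg[3]=1.
Final: two remaining deg-1 vertices are 3, 11. Add edge {3,11}.

Answer: 1 9
5 11
7 9
2 8
2 9
6 9
3 6
4 10
3 4
3 11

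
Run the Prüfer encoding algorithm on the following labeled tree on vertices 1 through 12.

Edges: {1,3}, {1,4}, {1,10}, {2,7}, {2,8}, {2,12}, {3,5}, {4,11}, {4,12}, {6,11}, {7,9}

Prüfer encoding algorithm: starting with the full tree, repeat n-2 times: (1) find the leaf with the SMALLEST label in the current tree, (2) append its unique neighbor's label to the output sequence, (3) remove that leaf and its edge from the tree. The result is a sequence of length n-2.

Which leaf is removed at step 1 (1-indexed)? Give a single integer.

Step 1: current leaves = {5,6,8,9,10}. Remove leaf 5 (neighbor: 3).

Answer: 5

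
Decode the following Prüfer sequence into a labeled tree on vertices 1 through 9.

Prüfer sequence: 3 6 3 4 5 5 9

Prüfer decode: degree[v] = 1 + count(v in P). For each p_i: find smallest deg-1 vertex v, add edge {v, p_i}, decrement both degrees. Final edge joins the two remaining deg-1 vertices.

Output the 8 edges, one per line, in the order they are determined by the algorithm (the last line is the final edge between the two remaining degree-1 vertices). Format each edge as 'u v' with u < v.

Answer: 1 3
2 6
3 6
3 4
4 5
5 7
5 9
8 9

Derivation:
Initial degrees: {1:1, 2:1, 3:3, 4:2, 5:3, 6:2, 7:1, 8:1, 9:2}
Step 1: smallest deg-1 vertex = 1, p_1 = 3. Add edge {1,3}. Now deg[1]=0, deg[3]=2.
Step 2: smallest deg-1 vertex = 2, p_2 = 6. Add edge {2,6}. Now deg[2]=0, deg[6]=1.
Step 3: smallest deg-1 vertex = 6, p_3 = 3. Add edge {3,6}. Now deg[6]=0, deg[3]=1.
Step 4: smallest deg-1 vertex = 3, p_4 = 4. Add edge {3,4}. Now deg[3]=0, deg[4]=1.
Step 5: smallest deg-1 vertex = 4, p_5 = 5. Add edge {4,5}. Now deg[4]=0, deg[5]=2.
Step 6: smallest deg-1 vertex = 7, p_6 = 5. Add edge {5,7}. Now deg[7]=0, deg[5]=1.
Step 7: smallest deg-1 vertex = 5, p_7 = 9. Add edge {5,9}. Now deg[5]=0, deg[9]=1.
Final: two remaining deg-1 vertices are 8, 9. Add edge {8,9}.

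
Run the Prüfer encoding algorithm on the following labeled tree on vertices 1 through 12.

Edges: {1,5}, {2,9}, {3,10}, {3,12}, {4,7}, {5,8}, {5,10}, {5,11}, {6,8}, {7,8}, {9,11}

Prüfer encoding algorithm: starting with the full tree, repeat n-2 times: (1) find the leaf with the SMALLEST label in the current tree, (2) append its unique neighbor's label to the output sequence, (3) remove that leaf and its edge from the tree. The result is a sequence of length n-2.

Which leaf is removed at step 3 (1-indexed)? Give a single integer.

Step 1: current leaves = {1,2,4,6,12}. Remove leaf 1 (neighbor: 5).
Step 2: current leaves = {2,4,6,12}. Remove leaf 2 (neighbor: 9).
Step 3: current leaves = {4,6,9,12}. Remove leaf 4 (neighbor: 7).

Answer: 4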